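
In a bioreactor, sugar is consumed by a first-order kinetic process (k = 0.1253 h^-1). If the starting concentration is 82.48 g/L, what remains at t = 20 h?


S = S0 * exp(-k * t)
S = 82.48 * exp(-0.1253 * 20)
S = 6.7299 g/L

6.7299 g/L


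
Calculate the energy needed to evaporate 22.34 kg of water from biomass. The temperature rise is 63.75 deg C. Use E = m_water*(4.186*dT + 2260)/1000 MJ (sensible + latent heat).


E = m_water * (4.186 * dT + 2260) / 1000
= 22.34 * (4.186 * 63.75 + 2260) / 1000
= 56.4500 MJ

56.4500 MJ


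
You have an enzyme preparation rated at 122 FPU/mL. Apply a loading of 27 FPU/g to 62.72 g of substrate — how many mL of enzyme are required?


V = dosage * m_sub / activity
V = 27 * 62.72 / 122
V = 13.8807 mL

13.8807 mL


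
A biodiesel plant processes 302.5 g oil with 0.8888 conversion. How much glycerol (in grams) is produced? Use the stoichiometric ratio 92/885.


glycerol = oil * conv * (92/885)
= 302.5 * 0.8888 * 92 / 885
= 27.9495 g

27.9495 g


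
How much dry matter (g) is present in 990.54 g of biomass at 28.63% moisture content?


Wd = Ww * (1 - MC/100)
= 990.54 * (1 - 28.63/100)
= 706.9484 g

706.9484 g


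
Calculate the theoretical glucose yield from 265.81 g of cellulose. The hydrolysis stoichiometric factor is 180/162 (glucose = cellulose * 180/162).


glucose = cellulose * 180/162
= 265.81 * 180/162
= 295.3444 g

295.3444 g


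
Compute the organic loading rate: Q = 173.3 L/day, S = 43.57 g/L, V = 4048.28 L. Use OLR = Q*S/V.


OLR = Q * S / V
= 173.3 * 43.57 / 4048.28
= 1.8652 g/L/day

1.8652 g/L/day


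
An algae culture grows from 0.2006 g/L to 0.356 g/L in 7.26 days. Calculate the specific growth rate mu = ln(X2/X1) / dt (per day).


mu = ln(X2/X1) / dt
= ln(0.356/0.2006) / 7.26
= 0.0790 per day

0.0790 per day


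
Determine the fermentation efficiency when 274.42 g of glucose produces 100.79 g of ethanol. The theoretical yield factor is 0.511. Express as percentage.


Fermentation efficiency = (actual / (0.511 * glucose)) * 100
= (100.79 / (0.511 * 274.42)) * 100
= 71.8755%

71.8755%


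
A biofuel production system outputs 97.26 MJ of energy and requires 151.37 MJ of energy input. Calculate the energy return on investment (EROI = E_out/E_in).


EROI = E_out / E_in
= 97.26 / 151.37
= 0.6425

0.6425


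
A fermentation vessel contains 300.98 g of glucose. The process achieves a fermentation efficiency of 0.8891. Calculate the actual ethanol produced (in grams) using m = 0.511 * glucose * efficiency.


Actual ethanol: m = 0.511 * 300.98 * 0.8891
m = 136.7443 g

136.7443 g


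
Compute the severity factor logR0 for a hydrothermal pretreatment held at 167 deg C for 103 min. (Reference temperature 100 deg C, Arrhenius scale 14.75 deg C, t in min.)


logR0 = log10(t * exp((T - 100) / 14.75))
= log10(103 * exp((167 - 100) / 14.75))
= 3.9856

3.9856


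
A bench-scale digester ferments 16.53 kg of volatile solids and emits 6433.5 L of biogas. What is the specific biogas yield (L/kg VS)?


Y = V / VS
= 6433.5 / 16.53
= 389.2015 L/kg VS

389.2015 L/kg VS


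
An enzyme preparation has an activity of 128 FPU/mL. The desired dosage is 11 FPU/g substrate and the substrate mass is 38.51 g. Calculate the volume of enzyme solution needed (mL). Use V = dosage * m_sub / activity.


V = dosage * m_sub / activity
V = 11 * 38.51 / 128
V = 3.3095 mL

3.3095 mL


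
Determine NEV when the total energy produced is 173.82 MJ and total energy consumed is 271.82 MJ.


NEV = E_out - E_in
= 173.82 - 271.82
= -98.0000 MJ

-98.0000 MJ


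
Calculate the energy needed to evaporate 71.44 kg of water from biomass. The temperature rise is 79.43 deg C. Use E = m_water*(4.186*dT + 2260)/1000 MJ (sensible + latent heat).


E = m_water * (4.186 * dT + 2260) / 1000
= 71.44 * (4.186 * 79.43 + 2260) / 1000
= 185.2078 MJ

185.2078 MJ


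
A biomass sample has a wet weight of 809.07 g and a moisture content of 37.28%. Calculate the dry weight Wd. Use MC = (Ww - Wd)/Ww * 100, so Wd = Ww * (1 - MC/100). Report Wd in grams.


Wd = Ww * (1 - MC/100)
= 809.07 * (1 - 37.28/100)
= 507.4487 g

507.4487 g


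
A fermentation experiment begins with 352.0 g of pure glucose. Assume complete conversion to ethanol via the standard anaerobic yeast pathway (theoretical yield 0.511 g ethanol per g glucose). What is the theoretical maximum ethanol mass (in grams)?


Theoretical ethanol yield: m_EtOH = 0.511 * m_glucose
m_EtOH = 0.511 * 352.0 = 179.8720 g

179.8720 g


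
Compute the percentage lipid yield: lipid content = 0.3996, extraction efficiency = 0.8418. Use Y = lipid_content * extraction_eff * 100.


Y = lipid_content * extraction_eff * 100
= 0.3996 * 0.8418 * 100
= 33.6383%

33.6383%


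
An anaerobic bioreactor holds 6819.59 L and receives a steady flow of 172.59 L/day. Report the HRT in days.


HRT = V / Q
= 6819.59 / 172.59
= 39.5132 days

39.5132 days


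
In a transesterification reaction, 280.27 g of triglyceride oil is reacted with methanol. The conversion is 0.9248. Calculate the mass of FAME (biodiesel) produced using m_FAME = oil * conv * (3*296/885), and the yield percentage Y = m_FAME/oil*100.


m_FAME = oil * conv * (3 * 296 / 885) = oil * conv * (888/885)
= 280.27 * 0.9248 * 888 / 885
= 260.0723 g
Y = m_FAME / oil * 100 = conv * (888/885) * 100
= 0.9248 * 888 / 885 * 100
= 92.79%

260.0723 g FAME; Y = 92.79%


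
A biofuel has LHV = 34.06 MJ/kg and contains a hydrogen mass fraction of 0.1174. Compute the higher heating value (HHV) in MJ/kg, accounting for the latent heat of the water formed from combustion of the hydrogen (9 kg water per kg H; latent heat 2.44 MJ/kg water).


HHV = LHV + H_frac * 9 * 2.44
= 34.06 + 0.1174 * 9 * 2.44
= 36.6381 MJ/kg

36.6381 MJ/kg


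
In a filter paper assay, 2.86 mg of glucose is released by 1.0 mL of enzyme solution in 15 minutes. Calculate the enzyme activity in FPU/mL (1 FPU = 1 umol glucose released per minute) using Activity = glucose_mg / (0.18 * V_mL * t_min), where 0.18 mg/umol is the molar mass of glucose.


Activity = glucose_mg / (0.18 mg/umol * V_mL * t_min)
= 2.86 / (0.18 * 1.0 * 15)
= 1.0593 FPU/mL

1.0593 FPU/mL


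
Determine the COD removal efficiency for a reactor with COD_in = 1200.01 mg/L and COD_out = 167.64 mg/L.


eta = (COD_in - COD_out) / COD_in * 100
= (1200.01 - 167.64) / 1200.01 * 100
= 86.0301%

86.0301%


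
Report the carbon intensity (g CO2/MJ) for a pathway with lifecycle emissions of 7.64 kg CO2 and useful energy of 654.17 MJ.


CI = CO2 * 1000 / E
= 7.64 * 1000 / 654.17
= 11.6789 g CO2/MJ

11.6789 g CO2/MJ


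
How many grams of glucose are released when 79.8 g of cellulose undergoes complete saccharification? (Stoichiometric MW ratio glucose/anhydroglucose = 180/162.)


glucose = cellulose * 180/162
= 79.8 * 180/162
= 88.6667 g

88.6667 g


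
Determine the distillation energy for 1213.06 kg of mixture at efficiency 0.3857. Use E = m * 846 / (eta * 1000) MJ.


E = m * 846 / (eta * 1000)
= 1213.06 * 846 / (0.3857 * 1000)
= 2660.7435 MJ

2660.7435 MJ


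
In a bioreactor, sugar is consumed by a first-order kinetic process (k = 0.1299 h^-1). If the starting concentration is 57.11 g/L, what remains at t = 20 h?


S = S0 * exp(-k * t)
S = 57.11 * exp(-0.1299 * 20)
S = 4.2503 g/L

4.2503 g/L


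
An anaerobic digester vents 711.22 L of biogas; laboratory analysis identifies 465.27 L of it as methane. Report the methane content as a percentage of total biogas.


CH4% = V_CH4 / V_total * 100
= 465.27 / 711.22 * 100
= 65.4186%

65.4186%


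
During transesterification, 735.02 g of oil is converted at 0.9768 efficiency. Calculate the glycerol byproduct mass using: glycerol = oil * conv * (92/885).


glycerol = oil * conv * (92/885)
= 735.02 * 0.9768 * 92 / 885
= 74.6362 g

74.6362 g


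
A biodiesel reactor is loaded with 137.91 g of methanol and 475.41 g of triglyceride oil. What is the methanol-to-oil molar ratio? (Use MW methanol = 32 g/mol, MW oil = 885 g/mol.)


Molar ratio = n_MeOH / n_oil = (MeOH/32) / (oil/885) = (MeOH * 885) / (32 * oil)
= (137.91 * 885) / (32 * 475.41)
= 8.0227

8.0227


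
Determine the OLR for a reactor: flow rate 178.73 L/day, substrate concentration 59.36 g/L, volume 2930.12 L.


OLR = Q * S / V
= 178.73 * 59.36 / 2930.12
= 3.6208 g/L/day

3.6208 g/L/day


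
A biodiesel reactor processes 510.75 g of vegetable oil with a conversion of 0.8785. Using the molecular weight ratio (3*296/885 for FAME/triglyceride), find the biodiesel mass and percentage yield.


m_FAME = oil * conv * (3 * 296 / 885) = oil * conv * (888/885)
= 510.75 * 0.8785 * 888 / 885
= 450.2149 g
Y = m_FAME / oil * 100 = conv * (888/885) * 100
= 0.8785 * 888 / 885 * 100
= 88.15%

450.2149 g FAME; Y = 88.15%


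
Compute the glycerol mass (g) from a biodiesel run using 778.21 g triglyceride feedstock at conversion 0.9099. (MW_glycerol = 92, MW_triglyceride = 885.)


glycerol = oil * conv * (92/885)
= 778.21 * 0.9099 * 92 / 885
= 73.6097 g

73.6097 g


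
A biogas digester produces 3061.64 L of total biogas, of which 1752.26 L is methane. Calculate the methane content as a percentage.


CH4% = V_CH4 / V_total * 100
= 1752.26 / 3061.64 * 100
= 57.2327%

57.2327%


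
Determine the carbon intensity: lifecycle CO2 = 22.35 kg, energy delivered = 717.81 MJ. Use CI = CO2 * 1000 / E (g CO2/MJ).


CI = CO2 * 1000 / E
= 22.35 * 1000 / 717.81
= 31.1364 g CO2/MJ

31.1364 g CO2/MJ


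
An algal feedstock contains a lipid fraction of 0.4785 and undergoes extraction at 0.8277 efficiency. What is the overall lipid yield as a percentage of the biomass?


Y = lipid_content * extraction_eff * 100
= 0.4785 * 0.8277 * 100
= 39.6054%

39.6054%


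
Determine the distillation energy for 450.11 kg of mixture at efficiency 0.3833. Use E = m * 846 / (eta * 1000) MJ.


E = m * 846 / (eta * 1000)
= 450.11 * 846 / (0.3833 * 1000)
= 993.4596 MJ

993.4596 MJ


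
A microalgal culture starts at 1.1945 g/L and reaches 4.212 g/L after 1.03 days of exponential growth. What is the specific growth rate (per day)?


mu = ln(X2/X1) / dt
= ln(4.212/1.1945) / 1.03
= 1.2235 per day

1.2235 per day


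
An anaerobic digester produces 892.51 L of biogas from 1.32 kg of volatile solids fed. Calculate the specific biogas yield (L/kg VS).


Y = V / VS
= 892.51 / 1.32
= 676.1439 L/kg VS

676.1439 L/kg VS


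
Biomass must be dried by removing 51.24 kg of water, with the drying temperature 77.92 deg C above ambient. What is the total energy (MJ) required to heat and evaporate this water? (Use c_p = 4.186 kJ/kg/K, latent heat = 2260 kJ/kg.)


E = m_water * (4.186 * dT + 2260) / 1000
= 51.24 * (4.186 * 77.92 + 2260) / 1000
= 132.5155 MJ

132.5155 MJ


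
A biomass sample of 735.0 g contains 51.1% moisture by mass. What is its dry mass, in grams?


Wd = Ww * (1 - MC/100)
= 735.0 * (1 - 51.1/100)
= 359.4150 g

359.4150 g


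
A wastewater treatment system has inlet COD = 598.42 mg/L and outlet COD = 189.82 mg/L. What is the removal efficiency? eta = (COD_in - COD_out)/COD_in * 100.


eta = (COD_in - COD_out) / COD_in * 100
= (598.42 - 189.82) / 598.42 * 100
= 68.2798%

68.2798%


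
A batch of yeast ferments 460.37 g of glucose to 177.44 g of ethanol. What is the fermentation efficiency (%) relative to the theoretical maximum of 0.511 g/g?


Fermentation efficiency = (actual / (0.511 * glucose)) * 100
= (177.44 / (0.511 * 460.37)) * 100
= 75.4264%

75.4264%


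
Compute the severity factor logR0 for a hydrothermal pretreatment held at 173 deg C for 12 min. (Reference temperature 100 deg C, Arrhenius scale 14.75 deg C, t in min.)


logR0 = log10(t * exp((T - 100) / 14.75))
= log10(12 * exp((173 - 100) / 14.75))
= 3.2286

3.2286


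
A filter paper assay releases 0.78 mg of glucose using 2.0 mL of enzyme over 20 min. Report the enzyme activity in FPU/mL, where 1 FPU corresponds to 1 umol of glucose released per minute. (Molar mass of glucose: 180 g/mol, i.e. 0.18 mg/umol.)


Activity = glucose_mg / (0.18 mg/umol * V_mL * t_min)
= 0.78 / (0.18 * 2.0 * 20)
= 0.1083 FPU/mL

0.1083 FPU/mL


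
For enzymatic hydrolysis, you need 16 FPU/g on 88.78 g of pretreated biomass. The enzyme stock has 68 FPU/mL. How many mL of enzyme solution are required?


V = dosage * m_sub / activity
V = 16 * 88.78 / 68
V = 20.8894 mL

20.8894 mL


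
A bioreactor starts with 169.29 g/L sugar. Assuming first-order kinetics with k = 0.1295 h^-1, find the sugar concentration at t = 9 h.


S = S0 * exp(-k * t)
S = 169.29 * exp(-0.1295 * 9)
S = 52.7790 g/L

52.7790 g/L


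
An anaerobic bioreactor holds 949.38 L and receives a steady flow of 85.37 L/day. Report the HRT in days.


HRT = V / Q
= 949.38 / 85.37
= 11.1208 days

11.1208 days


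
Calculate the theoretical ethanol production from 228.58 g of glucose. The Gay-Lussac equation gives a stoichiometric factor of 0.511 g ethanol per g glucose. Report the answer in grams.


Theoretical ethanol yield: m_EtOH = 0.511 * m_glucose
m_EtOH = 0.511 * 228.58 = 116.8044 g

116.8044 g


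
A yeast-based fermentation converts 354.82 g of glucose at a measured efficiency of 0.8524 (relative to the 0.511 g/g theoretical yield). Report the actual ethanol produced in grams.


Actual ethanol: m = 0.511 * 354.82 * 0.8524
m = 154.5512 g

154.5512 g


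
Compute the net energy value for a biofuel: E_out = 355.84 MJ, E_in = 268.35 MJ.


NEV = E_out - E_in
= 355.84 - 268.35
= 87.4900 MJ

87.4900 MJ


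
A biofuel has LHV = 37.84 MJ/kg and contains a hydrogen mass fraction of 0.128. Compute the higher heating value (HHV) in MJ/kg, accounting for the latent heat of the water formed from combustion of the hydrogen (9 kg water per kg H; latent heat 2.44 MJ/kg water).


HHV = LHV + H_frac * 9 * 2.44
= 37.84 + 0.128 * 9 * 2.44
= 40.6509 MJ/kg

40.6509 MJ/kg


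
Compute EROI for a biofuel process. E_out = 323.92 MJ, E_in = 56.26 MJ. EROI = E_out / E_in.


EROI = E_out / E_in
= 323.92 / 56.26
= 5.7576

5.7576


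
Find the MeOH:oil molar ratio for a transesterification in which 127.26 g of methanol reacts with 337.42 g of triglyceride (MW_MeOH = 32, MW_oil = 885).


Molar ratio = n_MeOH / n_oil = (MeOH/32) / (oil/885) = (MeOH * 885) / (32 * oil)
= (127.26 * 885) / (32 * 337.42)
= 10.4307

10.4307


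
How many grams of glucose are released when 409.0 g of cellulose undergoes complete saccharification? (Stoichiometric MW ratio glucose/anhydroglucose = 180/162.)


glucose = cellulose * 180/162
= 409.0 * 180/162
= 454.4444 g

454.4444 g


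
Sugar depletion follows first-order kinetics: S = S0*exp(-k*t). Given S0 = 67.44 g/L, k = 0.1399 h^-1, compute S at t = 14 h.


S = S0 * exp(-k * t)
S = 67.44 * exp(-0.1399 * 14)
S = 9.5128 g/L

9.5128 g/L


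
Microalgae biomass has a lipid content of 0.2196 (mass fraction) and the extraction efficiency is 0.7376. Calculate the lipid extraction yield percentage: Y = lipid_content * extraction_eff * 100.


Y = lipid_content * extraction_eff * 100
= 0.2196 * 0.7376 * 100
= 16.1977%

16.1977%


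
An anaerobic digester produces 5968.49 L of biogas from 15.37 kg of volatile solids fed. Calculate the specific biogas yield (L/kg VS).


Y = V / VS
= 5968.49 / 15.37
= 388.3208 L/kg VS

388.3208 L/kg VS


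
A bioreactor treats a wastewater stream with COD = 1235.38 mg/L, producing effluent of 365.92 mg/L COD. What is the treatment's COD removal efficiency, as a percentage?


eta = (COD_in - COD_out) / COD_in * 100
= (1235.38 - 365.92) / 1235.38 * 100
= 70.3800%

70.3800%


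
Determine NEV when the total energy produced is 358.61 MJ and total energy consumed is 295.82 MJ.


NEV = E_out - E_in
= 358.61 - 295.82
= 62.7900 MJ

62.7900 MJ


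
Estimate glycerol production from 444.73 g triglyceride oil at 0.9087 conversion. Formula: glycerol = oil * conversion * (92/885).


glycerol = oil * conv * (92/885)
= 444.73 * 0.9087 * 92 / 885
= 42.0109 g

42.0109 g


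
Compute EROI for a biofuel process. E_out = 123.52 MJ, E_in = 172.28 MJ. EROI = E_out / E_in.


EROI = E_out / E_in
= 123.52 / 172.28
= 0.7170

0.7170


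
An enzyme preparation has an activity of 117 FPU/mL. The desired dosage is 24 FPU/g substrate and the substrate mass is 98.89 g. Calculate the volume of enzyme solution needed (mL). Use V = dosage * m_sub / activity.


V = dosage * m_sub / activity
V = 24 * 98.89 / 117
V = 20.2851 mL

20.2851 mL


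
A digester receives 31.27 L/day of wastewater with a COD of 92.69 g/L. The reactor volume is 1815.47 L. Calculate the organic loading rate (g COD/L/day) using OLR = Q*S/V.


OLR = Q * S / V
= 31.27 * 92.69 / 1815.47
= 1.5965 g/L/day

1.5965 g/L/day


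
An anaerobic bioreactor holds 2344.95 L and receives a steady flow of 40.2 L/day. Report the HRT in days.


HRT = V / Q
= 2344.95 / 40.2
= 58.3321 days

58.3321 days


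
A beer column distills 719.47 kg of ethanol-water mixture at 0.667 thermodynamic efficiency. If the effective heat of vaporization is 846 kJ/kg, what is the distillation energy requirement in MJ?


E = m * 846 / (eta * 1000)
= 719.47 * 846 / (0.667 * 1000)
= 912.5512 MJ

912.5512 MJ


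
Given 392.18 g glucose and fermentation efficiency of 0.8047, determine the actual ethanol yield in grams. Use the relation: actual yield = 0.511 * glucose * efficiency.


Actual ethanol: m = 0.511 * 392.18 * 0.8047
m = 161.2651 g

161.2651 g


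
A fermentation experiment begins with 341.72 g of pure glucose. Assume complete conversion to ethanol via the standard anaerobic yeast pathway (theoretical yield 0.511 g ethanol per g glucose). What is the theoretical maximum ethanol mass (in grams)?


Theoretical ethanol yield: m_EtOH = 0.511 * m_glucose
m_EtOH = 0.511 * 341.72 = 174.6189 g

174.6189 g


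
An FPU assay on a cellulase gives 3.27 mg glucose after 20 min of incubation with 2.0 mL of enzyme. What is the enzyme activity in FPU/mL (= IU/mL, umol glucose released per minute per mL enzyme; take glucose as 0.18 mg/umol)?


Activity = glucose_mg / (0.18 mg/umol * V_mL * t_min)
= 3.27 / (0.18 * 2.0 * 20)
= 0.4542 FPU/mL

0.4542 FPU/mL


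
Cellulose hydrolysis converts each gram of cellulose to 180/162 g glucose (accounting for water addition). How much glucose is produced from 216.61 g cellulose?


glucose = cellulose * 180/162
= 216.61 * 180/162
= 240.6778 g

240.6778 g


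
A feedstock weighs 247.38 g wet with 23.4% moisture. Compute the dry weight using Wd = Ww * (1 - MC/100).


Wd = Ww * (1 - MC/100)
= 247.38 * (1 - 23.4/100)
= 189.4931 g

189.4931 g


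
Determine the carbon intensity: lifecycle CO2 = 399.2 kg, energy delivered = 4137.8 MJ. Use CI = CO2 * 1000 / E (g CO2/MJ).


CI = CO2 * 1000 / E
= 399.2 * 1000 / 4137.8
= 96.4764 g CO2/MJ

96.4764 g CO2/MJ


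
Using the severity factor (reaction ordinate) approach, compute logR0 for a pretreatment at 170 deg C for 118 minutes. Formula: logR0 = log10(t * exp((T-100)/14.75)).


logR0 = log10(t * exp((T - 100) / 14.75))
= log10(118 * exp((170 - 100) / 14.75))
= 4.1329

4.1329


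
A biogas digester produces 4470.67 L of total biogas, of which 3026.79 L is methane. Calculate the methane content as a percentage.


CH4% = V_CH4 / V_total * 100
= 3026.79 / 4470.67 * 100
= 67.7033%

67.7033%


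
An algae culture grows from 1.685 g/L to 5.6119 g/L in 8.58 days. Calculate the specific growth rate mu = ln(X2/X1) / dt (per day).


mu = ln(X2/X1) / dt
= ln(5.6119/1.685) / 8.58
= 0.1402 per day

0.1402 per day


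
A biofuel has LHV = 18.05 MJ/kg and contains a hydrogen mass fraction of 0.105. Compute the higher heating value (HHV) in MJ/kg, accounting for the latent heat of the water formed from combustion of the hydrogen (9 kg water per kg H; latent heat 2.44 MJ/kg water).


HHV = LHV + H_frac * 9 * 2.44
= 18.05 + 0.105 * 9 * 2.44
= 20.3558 MJ/kg

20.3558 MJ/kg


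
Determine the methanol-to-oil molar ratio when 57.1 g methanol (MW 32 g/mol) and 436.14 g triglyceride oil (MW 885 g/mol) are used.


Molar ratio = n_MeOH / n_oil = (MeOH/32) / (oil/885) = (MeOH * 885) / (32 * oil)
= (57.1 * 885) / (32 * 436.14)
= 3.6208

3.6208


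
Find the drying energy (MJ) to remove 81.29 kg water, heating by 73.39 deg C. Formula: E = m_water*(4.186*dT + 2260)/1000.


E = m_water * (4.186 * dT + 2260) / 1000
= 81.29 * (4.186 * 73.39 + 2260) / 1000
= 208.6885 MJ

208.6885 MJ


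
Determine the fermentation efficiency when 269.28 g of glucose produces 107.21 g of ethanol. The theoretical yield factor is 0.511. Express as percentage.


Fermentation efficiency = (actual / (0.511 * glucose)) * 100
= (107.21 / (0.511 * 269.28)) * 100
= 77.9131%

77.9131%


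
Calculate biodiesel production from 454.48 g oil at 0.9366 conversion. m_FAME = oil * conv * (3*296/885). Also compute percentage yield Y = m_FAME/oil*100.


m_FAME = oil * conv * (3 * 296 / 885) = oil * conv * (888/885)
= 454.48 * 0.9366 * 888 / 885
= 427.1089 g
Y = m_FAME / oil * 100 = conv * (888/885) * 100
= 0.9366 * 888 / 885 * 100
= 93.98%

427.1089 g FAME; Y = 93.98%


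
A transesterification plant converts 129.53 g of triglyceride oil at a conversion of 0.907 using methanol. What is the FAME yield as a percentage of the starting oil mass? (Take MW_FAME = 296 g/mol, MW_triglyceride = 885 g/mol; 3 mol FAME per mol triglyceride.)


m_FAME = oil * conv * (3 * 296 / 885) = oil * conv * (888/885)
= 129.53 * 0.907 * 888 / 885
= 117.8820 g
Y = m_FAME / oil * 100 = conv * (888/885) * 100
= 0.907 * 888 / 885 * 100
= 91.01%

91.01%


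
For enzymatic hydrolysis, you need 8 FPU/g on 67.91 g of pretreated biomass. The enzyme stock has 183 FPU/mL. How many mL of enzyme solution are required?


V = dosage * m_sub / activity
V = 8 * 67.91 / 183
V = 2.9687 mL

2.9687 mL


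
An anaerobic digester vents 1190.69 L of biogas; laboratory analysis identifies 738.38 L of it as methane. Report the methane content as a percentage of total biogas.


CH4% = V_CH4 / V_total * 100
= 738.38 / 1190.69 * 100
= 62.0128%

62.0128%


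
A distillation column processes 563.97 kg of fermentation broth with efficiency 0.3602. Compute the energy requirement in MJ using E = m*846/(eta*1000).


E = m * 846 / (eta * 1000)
= 563.97 * 846 / (0.3602 * 1000)
= 1324.5936 MJ

1324.5936 MJ


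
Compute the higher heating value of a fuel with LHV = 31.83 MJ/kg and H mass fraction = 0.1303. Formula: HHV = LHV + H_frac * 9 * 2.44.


HHV = LHV + H_frac * 9 * 2.44
= 31.83 + 0.1303 * 9 * 2.44
= 34.6914 MJ/kg

34.6914 MJ/kg


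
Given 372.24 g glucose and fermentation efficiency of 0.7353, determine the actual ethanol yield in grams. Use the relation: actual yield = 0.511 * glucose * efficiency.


Actual ethanol: m = 0.511 * 372.24 * 0.7353
m = 139.8648 g

139.8648 g


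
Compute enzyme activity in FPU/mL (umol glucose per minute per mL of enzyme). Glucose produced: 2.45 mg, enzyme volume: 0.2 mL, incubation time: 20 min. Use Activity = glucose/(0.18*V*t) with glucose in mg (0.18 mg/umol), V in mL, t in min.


Activity = glucose_mg / (0.18 mg/umol * V_mL * t_min)
= 2.45 / (0.18 * 0.2 * 20)
= 3.4028 FPU/mL

3.4028 FPU/mL


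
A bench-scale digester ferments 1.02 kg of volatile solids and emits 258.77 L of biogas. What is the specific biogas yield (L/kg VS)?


Y = V / VS
= 258.77 / 1.02
= 253.6961 L/kg VS

253.6961 L/kg VS


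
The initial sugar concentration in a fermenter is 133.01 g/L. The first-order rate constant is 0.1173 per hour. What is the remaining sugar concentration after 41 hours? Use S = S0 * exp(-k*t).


S = S0 * exp(-k * t)
S = 133.01 * exp(-0.1173 * 41)
S = 1.0845 g/L

1.0845 g/L


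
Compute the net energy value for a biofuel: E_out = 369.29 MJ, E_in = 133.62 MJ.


NEV = E_out - E_in
= 369.29 - 133.62
= 235.6700 MJ

235.6700 MJ


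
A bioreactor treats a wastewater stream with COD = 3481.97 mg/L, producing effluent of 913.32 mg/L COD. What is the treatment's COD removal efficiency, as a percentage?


eta = (COD_in - COD_out) / COD_in * 100
= (3481.97 - 913.32) / 3481.97 * 100
= 73.7700%

73.7700%


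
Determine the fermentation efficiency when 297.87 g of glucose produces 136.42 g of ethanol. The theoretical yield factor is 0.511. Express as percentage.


Fermentation efficiency = (actual / (0.511 * glucose)) * 100
= (136.42 / (0.511 * 297.87)) * 100
= 89.6252%

89.6252%


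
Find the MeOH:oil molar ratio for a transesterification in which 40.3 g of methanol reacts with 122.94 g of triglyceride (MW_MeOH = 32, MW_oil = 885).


Molar ratio = n_MeOH / n_oil = (MeOH/32) / (oil/885) = (MeOH * 885) / (32 * oil)
= (40.3 * 885) / (32 * 122.94)
= 9.0658

9.0658


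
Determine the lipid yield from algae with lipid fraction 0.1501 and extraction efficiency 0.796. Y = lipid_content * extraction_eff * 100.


Y = lipid_content * extraction_eff * 100
= 0.1501 * 0.796 * 100
= 11.9480%

11.9480%


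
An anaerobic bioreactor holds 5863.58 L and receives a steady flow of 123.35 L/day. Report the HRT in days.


HRT = V / Q
= 5863.58 / 123.35
= 47.5361 days

47.5361 days


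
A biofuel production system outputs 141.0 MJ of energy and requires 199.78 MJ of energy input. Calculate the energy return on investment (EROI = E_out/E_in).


EROI = E_out / E_in
= 141.0 / 199.78
= 0.7058

0.7058


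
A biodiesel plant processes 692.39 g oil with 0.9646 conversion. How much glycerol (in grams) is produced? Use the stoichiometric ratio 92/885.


glycerol = oil * conv * (92/885)
= 692.39 * 0.9646 * 92 / 885
= 69.4293 g

69.4293 g


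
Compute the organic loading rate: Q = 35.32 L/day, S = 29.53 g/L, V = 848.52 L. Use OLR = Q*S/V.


OLR = Q * S / V
= 35.32 * 29.53 / 848.52
= 1.2292 g/L/day

1.2292 g/L/day


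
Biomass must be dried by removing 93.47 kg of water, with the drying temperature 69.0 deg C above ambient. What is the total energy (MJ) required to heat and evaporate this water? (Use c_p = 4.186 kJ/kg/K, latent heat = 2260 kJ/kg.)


E = m_water * (4.186 * dT + 2260) / 1000
= 93.47 * (4.186 * 69.0 + 2260) / 1000
= 238.2395 MJ

238.2395 MJ


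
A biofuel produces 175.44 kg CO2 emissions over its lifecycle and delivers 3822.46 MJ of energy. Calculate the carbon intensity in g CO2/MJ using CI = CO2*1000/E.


CI = CO2 * 1000 / E
= 175.44 * 1000 / 3822.46
= 45.8971 g CO2/MJ

45.8971 g CO2/MJ


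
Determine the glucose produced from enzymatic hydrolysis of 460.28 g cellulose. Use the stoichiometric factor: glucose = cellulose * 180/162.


glucose = cellulose * 180/162
= 460.28 * 180/162
= 511.4222 g

511.4222 g


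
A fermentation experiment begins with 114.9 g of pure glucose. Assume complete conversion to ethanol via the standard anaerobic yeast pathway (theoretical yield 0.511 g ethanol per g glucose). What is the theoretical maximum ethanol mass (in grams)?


Theoretical ethanol yield: m_EtOH = 0.511 * m_glucose
m_EtOH = 0.511 * 114.9 = 58.7139 g

58.7139 g


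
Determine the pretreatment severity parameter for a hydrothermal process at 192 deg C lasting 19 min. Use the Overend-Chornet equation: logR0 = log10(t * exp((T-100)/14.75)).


logR0 = log10(t * exp((T - 100) / 14.75))
= log10(19 * exp((192 - 100) / 14.75))
= 3.9876

3.9876


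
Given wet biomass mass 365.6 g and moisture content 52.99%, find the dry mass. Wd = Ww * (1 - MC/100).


Wd = Ww * (1 - MC/100)
= 365.6 * (1 - 52.99/100)
= 171.8686 g

171.8686 g


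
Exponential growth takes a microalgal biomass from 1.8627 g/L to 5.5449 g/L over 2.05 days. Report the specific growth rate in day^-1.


mu = ln(X2/X1) / dt
= ln(5.5449/1.8627) / 2.05
= 0.5321 per day

0.5321 per day


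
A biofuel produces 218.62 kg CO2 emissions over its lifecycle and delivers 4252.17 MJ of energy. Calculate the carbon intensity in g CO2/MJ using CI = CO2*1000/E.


CI = CO2 * 1000 / E
= 218.62 * 1000 / 4252.17
= 51.4137 g CO2/MJ

51.4137 g CO2/MJ


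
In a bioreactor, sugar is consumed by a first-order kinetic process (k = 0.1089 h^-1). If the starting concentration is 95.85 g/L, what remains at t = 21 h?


S = S0 * exp(-k * t)
S = 95.85 * exp(-0.1089 * 21)
S = 9.7365 g/L

9.7365 g/L


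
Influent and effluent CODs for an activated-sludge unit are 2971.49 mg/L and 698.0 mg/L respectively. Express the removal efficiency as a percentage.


eta = (COD_in - COD_out) / COD_in * 100
= (2971.49 - 698.0) / 2971.49 * 100
= 76.5101%

76.5101%


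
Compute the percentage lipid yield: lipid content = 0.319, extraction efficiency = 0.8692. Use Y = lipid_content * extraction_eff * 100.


Y = lipid_content * extraction_eff * 100
= 0.319 * 0.8692 * 100
= 27.7275%

27.7275%


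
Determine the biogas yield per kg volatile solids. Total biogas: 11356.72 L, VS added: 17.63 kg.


Y = V / VS
= 11356.72 / 17.63
= 644.1702 L/kg VS

644.1702 L/kg VS


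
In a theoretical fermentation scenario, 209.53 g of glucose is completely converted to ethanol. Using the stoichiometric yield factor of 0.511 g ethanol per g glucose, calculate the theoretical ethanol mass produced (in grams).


Theoretical ethanol yield: m_EtOH = 0.511 * m_glucose
m_EtOH = 0.511 * 209.53 = 107.0698 g

107.0698 g


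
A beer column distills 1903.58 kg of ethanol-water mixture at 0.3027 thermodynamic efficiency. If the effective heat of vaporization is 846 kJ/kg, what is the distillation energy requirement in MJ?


E = m * 846 / (eta * 1000)
= 1903.58 * 846 / (0.3027 * 1000)
= 5320.2137 MJ

5320.2137 MJ


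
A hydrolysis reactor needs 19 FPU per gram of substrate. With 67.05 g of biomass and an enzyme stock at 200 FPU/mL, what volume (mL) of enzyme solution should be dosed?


V = dosage * m_sub / activity
V = 19 * 67.05 / 200
V = 6.3697 mL

6.3697 mL


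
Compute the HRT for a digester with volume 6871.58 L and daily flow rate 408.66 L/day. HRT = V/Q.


HRT = V / Q
= 6871.58 / 408.66
= 16.8149 days

16.8149 days


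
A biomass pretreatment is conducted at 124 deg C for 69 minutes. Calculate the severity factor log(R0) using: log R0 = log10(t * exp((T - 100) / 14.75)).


logR0 = log10(t * exp((T - 100) / 14.75))
= log10(69 * exp((124 - 100) / 14.75))
= 2.5455

2.5455


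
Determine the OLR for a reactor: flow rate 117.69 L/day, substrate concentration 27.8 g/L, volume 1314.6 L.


OLR = Q * S / V
= 117.69 * 27.8 / 1314.6
= 2.4888 g/L/day

2.4888 g/L/day


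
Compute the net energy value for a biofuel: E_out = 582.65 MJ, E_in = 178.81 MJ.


NEV = E_out - E_in
= 582.65 - 178.81
= 403.8400 MJ

403.8400 MJ


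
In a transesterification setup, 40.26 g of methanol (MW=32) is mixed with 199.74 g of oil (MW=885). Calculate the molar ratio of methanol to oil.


Molar ratio = n_MeOH / n_oil = (MeOH/32) / (oil/885) = (MeOH * 885) / (32 * oil)
= (40.26 * 885) / (32 * 199.74)
= 5.5744

5.5744


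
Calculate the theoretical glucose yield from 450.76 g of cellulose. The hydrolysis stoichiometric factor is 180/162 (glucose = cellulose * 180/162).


glucose = cellulose * 180/162
= 450.76 * 180/162
= 500.8444 g

500.8444 g


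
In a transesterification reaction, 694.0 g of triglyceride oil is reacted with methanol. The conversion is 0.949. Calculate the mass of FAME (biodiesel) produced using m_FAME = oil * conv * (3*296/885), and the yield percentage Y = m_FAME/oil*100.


m_FAME = oil * conv * (3 * 296 / 885) = oil * conv * (888/885)
= 694.0 * 0.949 * 888 / 885
= 660.8386 g
Y = m_FAME / oil * 100 = conv * (888/885) * 100
= 0.949 * 888 / 885 * 100
= 95.22%

660.8386 g FAME; Y = 95.22%


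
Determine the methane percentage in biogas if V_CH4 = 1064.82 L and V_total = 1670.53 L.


CH4% = V_CH4 / V_total * 100
= 1064.82 / 1670.53 * 100
= 63.7414%

63.7414%


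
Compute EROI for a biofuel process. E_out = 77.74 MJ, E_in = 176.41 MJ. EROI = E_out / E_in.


EROI = E_out / E_in
= 77.74 / 176.41
= 0.4407

0.4407


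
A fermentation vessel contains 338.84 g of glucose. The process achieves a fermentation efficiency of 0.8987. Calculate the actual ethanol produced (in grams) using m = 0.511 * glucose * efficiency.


Actual ethanol: m = 0.511 * 338.84 * 0.8987
m = 155.6074 g

155.6074 g


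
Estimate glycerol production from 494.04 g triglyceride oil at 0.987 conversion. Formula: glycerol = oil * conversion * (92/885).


glycerol = oil * conv * (92/885)
= 494.04 * 0.987 * 92 / 885
= 50.6902 g

50.6902 g


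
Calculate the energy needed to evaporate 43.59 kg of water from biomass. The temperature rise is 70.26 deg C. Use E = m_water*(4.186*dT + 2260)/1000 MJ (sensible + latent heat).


E = m_water * (4.186 * dT + 2260) / 1000
= 43.59 * (4.186 * 70.26 + 2260) / 1000
= 111.3336 MJ

111.3336 MJ


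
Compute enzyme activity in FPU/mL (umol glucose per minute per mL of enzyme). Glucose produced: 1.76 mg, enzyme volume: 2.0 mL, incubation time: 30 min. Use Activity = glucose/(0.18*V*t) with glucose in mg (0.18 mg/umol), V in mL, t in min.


Activity = glucose_mg / (0.18 mg/umol * V_mL * t_min)
= 1.76 / (0.18 * 2.0 * 30)
= 0.1630 FPU/mL

0.1630 FPU/mL


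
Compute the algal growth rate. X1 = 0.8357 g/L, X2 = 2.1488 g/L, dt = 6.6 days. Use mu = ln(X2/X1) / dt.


mu = ln(X2/X1) / dt
= ln(2.1488/0.8357) / 6.6
= 0.1431 per day

0.1431 per day


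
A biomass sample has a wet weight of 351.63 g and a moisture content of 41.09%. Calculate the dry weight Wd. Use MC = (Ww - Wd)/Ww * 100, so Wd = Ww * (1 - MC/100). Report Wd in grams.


Wd = Ww * (1 - MC/100)
= 351.63 * (1 - 41.09/100)
= 207.1452 g

207.1452 g


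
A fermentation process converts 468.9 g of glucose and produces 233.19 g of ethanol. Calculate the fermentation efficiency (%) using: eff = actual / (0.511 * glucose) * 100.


Fermentation efficiency = (actual / (0.511 * glucose)) * 100
= (233.19 / (0.511 * 468.9)) * 100
= 97.3215%

97.3215%


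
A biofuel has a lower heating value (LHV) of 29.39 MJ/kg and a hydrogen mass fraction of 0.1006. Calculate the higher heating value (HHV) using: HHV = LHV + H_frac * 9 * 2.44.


HHV = LHV + H_frac * 9 * 2.44
= 29.39 + 0.1006 * 9 * 2.44
= 31.5992 MJ/kg

31.5992 MJ/kg


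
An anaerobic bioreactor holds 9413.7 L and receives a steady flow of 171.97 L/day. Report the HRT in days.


HRT = V / Q
= 9413.7 / 171.97
= 54.7404 days

54.7404 days


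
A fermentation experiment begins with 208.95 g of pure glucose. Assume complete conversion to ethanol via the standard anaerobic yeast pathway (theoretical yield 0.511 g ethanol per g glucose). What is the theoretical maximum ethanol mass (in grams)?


Theoretical ethanol yield: m_EtOH = 0.511 * m_glucose
m_EtOH = 0.511 * 208.95 = 106.7734 g

106.7734 g


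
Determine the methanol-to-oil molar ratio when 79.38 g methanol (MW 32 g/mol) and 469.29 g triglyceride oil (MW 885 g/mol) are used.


Molar ratio = n_MeOH / n_oil = (MeOH/32) / (oil/885) = (MeOH * 885) / (32 * oil)
= (79.38 * 885) / (32 * 469.29)
= 4.6780

4.6780


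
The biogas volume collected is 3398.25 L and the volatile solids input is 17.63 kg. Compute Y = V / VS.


Y = V / VS
= 3398.25 / 17.63
= 192.7538 L/kg VS

192.7538 L/kg VS


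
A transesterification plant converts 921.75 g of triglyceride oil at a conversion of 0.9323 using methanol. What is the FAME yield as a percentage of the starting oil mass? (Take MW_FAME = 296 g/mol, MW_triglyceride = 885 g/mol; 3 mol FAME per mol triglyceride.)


m_FAME = oil * conv * (3 * 296 / 885) = oil * conv * (888/885)
= 921.75 * 0.9323 * 888 / 885
= 862.2606 g
Y = m_FAME / oil * 100 = conv * (888/885) * 100
= 0.9323 * 888 / 885 * 100
= 93.55%

93.55%


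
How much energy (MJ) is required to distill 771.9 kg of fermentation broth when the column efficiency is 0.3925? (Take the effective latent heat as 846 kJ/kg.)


E = m * 846 / (eta * 1000)
= 771.9 * 846 / (0.3925 * 1000)
= 1663.7641 MJ

1663.7641 MJ


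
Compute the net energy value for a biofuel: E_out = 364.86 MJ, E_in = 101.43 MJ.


NEV = E_out - E_in
= 364.86 - 101.43
= 263.4300 MJ

263.4300 MJ


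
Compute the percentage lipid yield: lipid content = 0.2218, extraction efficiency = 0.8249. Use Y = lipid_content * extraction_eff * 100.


Y = lipid_content * extraction_eff * 100
= 0.2218 * 0.8249 * 100
= 18.2963%

18.2963%


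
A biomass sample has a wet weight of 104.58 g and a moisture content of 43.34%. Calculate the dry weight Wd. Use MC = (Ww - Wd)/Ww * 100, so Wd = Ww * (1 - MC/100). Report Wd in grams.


Wd = Ww * (1 - MC/100)
= 104.58 * (1 - 43.34/100)
= 59.2550 g

59.2550 g


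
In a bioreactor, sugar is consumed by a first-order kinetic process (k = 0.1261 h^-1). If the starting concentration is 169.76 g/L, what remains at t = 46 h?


S = S0 * exp(-k * t)
S = 169.76 * exp(-0.1261 * 46)
S = 0.5136 g/L

0.5136 g/L


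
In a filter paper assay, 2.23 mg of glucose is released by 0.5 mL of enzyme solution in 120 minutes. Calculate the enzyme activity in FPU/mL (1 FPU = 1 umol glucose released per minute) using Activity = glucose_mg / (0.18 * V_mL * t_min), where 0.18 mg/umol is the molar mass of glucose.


Activity = glucose_mg / (0.18 mg/umol * V_mL * t_min)
= 2.23 / (0.18 * 0.5 * 120)
= 0.2065 FPU/mL

0.2065 FPU/mL


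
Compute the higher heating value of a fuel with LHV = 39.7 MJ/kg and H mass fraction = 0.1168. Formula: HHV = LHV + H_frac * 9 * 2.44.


HHV = LHV + H_frac * 9 * 2.44
= 39.7 + 0.1168 * 9 * 2.44
= 42.2649 MJ/kg

42.2649 MJ/kg


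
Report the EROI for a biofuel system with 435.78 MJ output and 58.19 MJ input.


EROI = E_out / E_in
= 435.78 / 58.19
= 7.4889

7.4889


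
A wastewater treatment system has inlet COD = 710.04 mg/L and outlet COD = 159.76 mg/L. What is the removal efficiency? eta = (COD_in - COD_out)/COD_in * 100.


eta = (COD_in - COD_out) / COD_in * 100
= (710.04 - 159.76) / 710.04 * 100
= 77.4999%

77.4999%


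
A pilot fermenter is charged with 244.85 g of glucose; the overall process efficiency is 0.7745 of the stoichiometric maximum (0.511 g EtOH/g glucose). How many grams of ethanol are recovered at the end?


Actual ethanol: m = 0.511 * 244.85 * 0.7745
m = 96.9042 g

96.9042 g


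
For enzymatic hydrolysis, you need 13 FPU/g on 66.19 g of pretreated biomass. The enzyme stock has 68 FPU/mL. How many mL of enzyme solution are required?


V = dosage * m_sub / activity
V = 13 * 66.19 / 68
V = 12.6540 mL

12.6540 mL


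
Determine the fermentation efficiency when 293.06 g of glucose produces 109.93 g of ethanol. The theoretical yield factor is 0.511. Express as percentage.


Fermentation efficiency = (actual / (0.511 * glucose)) * 100
= (109.93 / (0.511 * 293.06)) * 100
= 73.4072%

73.4072%


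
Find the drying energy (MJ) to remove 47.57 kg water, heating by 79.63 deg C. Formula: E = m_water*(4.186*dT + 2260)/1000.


E = m_water * (4.186 * dT + 2260) / 1000
= 47.57 * (4.186 * 79.63 + 2260) / 1000
= 123.3648 MJ

123.3648 MJ


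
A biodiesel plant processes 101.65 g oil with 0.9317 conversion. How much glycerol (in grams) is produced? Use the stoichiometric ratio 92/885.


glycerol = oil * conv * (92/885)
= 101.65 * 0.9317 * 92 / 885
= 9.8453 g

9.8453 g


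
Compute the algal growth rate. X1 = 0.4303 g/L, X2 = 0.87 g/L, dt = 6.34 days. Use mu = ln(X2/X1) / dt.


mu = ln(X2/X1) / dt
= ln(0.87/0.4303) / 6.34
= 0.1110 per day

0.1110 per day


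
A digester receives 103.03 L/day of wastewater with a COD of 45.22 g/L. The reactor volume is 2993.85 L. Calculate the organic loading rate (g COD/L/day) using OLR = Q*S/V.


OLR = Q * S / V
= 103.03 * 45.22 / 2993.85
= 1.5562 g/L/day

1.5562 g/L/day


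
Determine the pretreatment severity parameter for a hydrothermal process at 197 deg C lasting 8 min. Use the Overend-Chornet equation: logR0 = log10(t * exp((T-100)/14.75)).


logR0 = log10(t * exp((T - 100) / 14.75))
= log10(8 * exp((197 - 100) / 14.75))
= 3.7591

3.7591
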